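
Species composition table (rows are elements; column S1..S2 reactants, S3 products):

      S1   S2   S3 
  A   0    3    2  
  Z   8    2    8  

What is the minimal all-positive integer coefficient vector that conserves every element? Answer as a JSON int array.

A: 5·0+4·3 = 12 | 6·2 = 12
Z: 5·8+4·2 = 48 | 6·8 = 48
gcd(5,4,6) = 1

Coefficients: [5, 4, 6]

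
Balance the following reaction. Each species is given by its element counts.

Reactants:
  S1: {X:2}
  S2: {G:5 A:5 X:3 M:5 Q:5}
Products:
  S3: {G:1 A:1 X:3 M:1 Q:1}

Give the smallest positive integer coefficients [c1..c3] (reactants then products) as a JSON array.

G: 6·0+1·5 = 5 | 5·1 = 5
A: 6·0+1·5 = 5 | 5·1 = 5
X: 6·2+1·3 = 15 | 5·3 = 15
M: 6·0+1·5 = 5 | 5·1 = 5
Q: 6·0+1·5 = 5 | 5·1 = 5
gcd(6,1,5) = 1

Coefficients: [6, 1, 5]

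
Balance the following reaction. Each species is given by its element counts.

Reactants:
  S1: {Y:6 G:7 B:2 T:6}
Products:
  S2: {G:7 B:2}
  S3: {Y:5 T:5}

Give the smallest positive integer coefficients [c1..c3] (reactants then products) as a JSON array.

Y: 5·6 = 30 | 5·0+6·5 = 30
G: 5·7 = 35 | 5·7+6·0 = 35
B: 5·2 = 10 | 5·2+6·0 = 10
T: 5·6 = 30 | 5·0+6·5 = 30
gcd(5,5,6) = 1

Coefficients: [5, 5, 6]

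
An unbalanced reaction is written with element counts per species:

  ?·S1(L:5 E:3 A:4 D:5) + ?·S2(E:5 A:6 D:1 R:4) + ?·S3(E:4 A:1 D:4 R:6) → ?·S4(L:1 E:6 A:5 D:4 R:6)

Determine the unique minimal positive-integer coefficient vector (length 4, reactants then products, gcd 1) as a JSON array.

Coefficients: [1, 3, 3, 5]

L: 1·5+3·0+3·0 = 5 | 5·1 = 5
E: 1·3+3·5+3·4 = 30 | 5·6 = 30
A: 1·4+3·6+3·1 = 25 | 5·5 = 25
D: 1·5+3·1+3·4 = 20 | 5·4 = 20
R: 1·0+3·4+3·6 = 30 | 5·6 = 30
gcd(1,3,3,5) = 1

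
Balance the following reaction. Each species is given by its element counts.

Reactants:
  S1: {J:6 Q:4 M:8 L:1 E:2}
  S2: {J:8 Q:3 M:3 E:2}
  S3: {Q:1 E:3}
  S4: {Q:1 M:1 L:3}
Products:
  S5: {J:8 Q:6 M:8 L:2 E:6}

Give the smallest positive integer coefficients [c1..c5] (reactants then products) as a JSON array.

J: 4·6+2·8+6·0+2·0 = 40 | 5·8 = 40
Q: 4·4+2·3+6·1+2·1 = 30 | 5·6 = 30
M: 4·8+2·3+6·0+2·1 = 40 | 5·8 = 40
L: 4·1+2·0+6·0+2·3 = 10 | 5·2 = 10
E: 4·2+2·2+6·3+2·0 = 30 | 5·6 = 30
gcd(4,2,6,2,5) = 1

Coefficients: [4, 2, 6, 2, 5]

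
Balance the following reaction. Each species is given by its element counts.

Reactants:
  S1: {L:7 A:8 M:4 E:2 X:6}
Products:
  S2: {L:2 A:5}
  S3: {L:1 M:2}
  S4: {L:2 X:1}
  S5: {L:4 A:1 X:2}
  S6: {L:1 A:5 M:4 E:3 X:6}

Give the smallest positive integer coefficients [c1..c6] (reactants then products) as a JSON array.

L: 6·7 = 42 | 5·2+4·1+6·2+3·4+4·1 = 42
A: 6·8 = 48 | 5·5+4·0+6·0+3·1+4·5 = 48
M: 6·4 = 24 | 5·0+4·2+6·0+3·0+4·4 = 24
E: 6·2 = 12 | 5·0+4·0+6·0+3·0+4·3 = 12
X: 6·6 = 36 | 5·0+4·0+6·1+3·2+4·6 = 36
gcd(6,5,4,6,3,4) = 1

Coefficients: [6, 5, 4, 6, 3, 4]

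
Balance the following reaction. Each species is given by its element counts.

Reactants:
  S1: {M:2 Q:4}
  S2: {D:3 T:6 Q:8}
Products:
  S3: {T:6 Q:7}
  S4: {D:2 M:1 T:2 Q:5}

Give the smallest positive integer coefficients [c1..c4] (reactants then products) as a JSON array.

Coefficients: [3, 4, 2, 6]

D: 3·0+4·3 = 12 | 2·0+6·2 = 12
M: 3·2+4·0 = 6 | 2·0+6·1 = 6
T: 3·0+4·6 = 24 | 2·6+6·2 = 24
Q: 3·4+4·8 = 44 | 2·7+6·5 = 44
gcd(3,4,2,6) = 1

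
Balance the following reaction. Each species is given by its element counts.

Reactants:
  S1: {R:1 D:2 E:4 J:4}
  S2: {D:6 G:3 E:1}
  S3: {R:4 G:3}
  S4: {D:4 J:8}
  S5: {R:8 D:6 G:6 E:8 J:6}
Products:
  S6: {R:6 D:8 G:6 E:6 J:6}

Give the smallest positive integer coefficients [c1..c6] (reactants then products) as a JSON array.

Coefficients: [4, 4, 4, 1, 2, 6]

R: 4·1+4·0+4·4+1·0+2·8 = 36 | 6·6 = 36
D: 4·2+4·6+4·0+1·4+2·6 = 48 | 6·8 = 48
G: 4·0+4·3+4·3+1·0+2·6 = 36 | 6·6 = 36
E: 4·4+4·1+4·0+1·0+2·8 = 36 | 6·6 = 36
J: 4·4+4·0+4·0+1·8+2·6 = 36 | 6·6 = 36
gcd(4,4,4,1,2,6) = 1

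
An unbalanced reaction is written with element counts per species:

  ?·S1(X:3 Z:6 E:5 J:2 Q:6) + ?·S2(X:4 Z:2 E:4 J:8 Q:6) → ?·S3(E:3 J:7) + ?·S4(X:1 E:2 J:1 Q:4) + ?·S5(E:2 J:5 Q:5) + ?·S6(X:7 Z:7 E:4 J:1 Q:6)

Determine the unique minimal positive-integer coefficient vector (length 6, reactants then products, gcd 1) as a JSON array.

Coefficients: [3, 5, 3, 1, 4, 4]

X: 3·3+5·4 = 29 | 3·0+1·1+4·0+4·7 = 29
Z: 3·6+5·2 = 28 | 3·0+1·0+4·0+4·7 = 28
E: 3·5+5·4 = 35 | 3·3+1·2+4·2+4·4 = 35
J: 3·2+5·8 = 46 | 3·7+1·1+4·5+4·1 = 46
Q: 3·6+5·6 = 48 | 3·0+1·4+4·5+4·6 = 48
gcd(3,5,3,1,4,4) = 1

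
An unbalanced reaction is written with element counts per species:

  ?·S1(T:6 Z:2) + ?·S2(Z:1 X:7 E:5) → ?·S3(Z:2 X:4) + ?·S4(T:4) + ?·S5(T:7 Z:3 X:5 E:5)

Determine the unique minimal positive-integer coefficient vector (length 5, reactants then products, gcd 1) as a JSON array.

Coefficients: [3, 2, 1, 1, 2]

T: 3·6+2·0 = 18 | 1·0+1·4+2·7 = 18
Z: 3·2+2·1 = 8 | 1·2+1·0+2·3 = 8
X: 3·0+2·7 = 14 | 1·4+1·0+2·5 = 14
E: 3·0+2·5 = 10 | 1·0+1·0+2·5 = 10
gcd(3,2,1,1,2) = 1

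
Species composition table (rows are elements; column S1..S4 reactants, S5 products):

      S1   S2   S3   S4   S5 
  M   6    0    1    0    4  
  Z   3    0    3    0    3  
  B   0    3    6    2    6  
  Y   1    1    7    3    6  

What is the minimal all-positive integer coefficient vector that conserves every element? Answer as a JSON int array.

M: 3·6+4·0+2·1+3·0 = 20 | 5·4 = 20
Z: 3·3+4·0+2·3+3·0 = 15 | 5·3 = 15
B: 3·0+4·3+2·6+3·2 = 30 | 5·6 = 30
Y: 3·1+4·1+2·7+3·3 = 30 | 5·6 = 30
gcd(3,4,2,3,5) = 1

Coefficients: [3, 4, 2, 3, 5]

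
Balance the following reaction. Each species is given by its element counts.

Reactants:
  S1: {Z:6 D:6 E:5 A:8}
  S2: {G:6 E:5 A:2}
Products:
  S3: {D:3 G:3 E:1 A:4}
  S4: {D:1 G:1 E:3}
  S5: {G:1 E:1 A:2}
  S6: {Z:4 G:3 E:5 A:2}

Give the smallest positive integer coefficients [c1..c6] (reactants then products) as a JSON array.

Coefficients: [2, 4, 3, 3, 3, 3]

Z: 2·6+4·0 = 12 | 3·0+3·0+3·0+3·4 = 12
D: 2·6+4·0 = 12 | 3·3+3·1+3·0+3·0 = 12
G: 2·0+4·6 = 24 | 3·3+3·1+3·1+3·3 = 24
E: 2·5+4·5 = 30 | 3·1+3·3+3·1+3·5 = 30
A: 2·8+4·2 = 24 | 3·4+3·0+3·2+3·2 = 24
gcd(2,4,3,3,3,3) = 1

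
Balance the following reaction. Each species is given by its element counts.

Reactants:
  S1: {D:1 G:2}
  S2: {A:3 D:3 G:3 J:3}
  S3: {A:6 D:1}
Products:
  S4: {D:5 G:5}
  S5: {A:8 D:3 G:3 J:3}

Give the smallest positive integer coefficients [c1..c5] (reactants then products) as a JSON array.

Coefficients: [5, 6, 5, 2, 6]

A: 5·0+6·3+5·6 = 48 | 2·0+6·8 = 48
D: 5·1+6·3+5·1 = 28 | 2·5+6·3 = 28
G: 5·2+6·3+5·0 = 28 | 2·5+6·3 = 28
J: 5·0+6·3+5·0 = 18 | 2·0+6·3 = 18
gcd(5,6,5,2,6) = 1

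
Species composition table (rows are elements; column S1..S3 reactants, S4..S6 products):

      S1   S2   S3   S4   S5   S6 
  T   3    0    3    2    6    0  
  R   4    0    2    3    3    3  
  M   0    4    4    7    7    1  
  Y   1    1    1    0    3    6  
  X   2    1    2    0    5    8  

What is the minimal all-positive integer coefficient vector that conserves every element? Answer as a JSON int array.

T: 3·3+6·0+3·3 = 18 | 3·2+2·6+1·0 = 18
R: 3·4+6·0+3·2 = 18 | 3·3+2·3+1·3 = 18
M: 3·0+6·4+3·4 = 36 | 3·7+2·7+1·1 = 36
Y: 3·1+6·1+3·1 = 12 | 3·0+2·3+1·6 = 12
X: 3·2+6·1+3·2 = 18 | 3·0+2·5+1·8 = 18
gcd(3,6,3,3,2,1) = 1

Coefficients: [3, 6, 3, 3, 2, 1]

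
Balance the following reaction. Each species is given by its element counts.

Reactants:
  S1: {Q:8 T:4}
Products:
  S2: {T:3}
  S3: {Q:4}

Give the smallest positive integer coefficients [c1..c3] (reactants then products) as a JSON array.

Q: 3·8 = 24 | 4·0+6·4 = 24
T: 3·4 = 12 | 4·3+6·0 = 12
gcd(3,4,6) = 1

Coefficients: [3, 4, 6]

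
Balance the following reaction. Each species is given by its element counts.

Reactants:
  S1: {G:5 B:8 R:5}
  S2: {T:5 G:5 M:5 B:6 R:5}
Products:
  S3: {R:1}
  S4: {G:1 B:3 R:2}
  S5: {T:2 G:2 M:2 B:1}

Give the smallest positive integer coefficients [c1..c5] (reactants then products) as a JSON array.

Coefficients: [1, 2, 5, 5, 5]

T: 1·0+2·5 = 10 | 5·0+5·0+5·2 = 10
G: 1·5+2·5 = 15 | 5·0+5·1+5·2 = 15
M: 1·0+2·5 = 10 | 5·0+5·0+5·2 = 10
B: 1·8+2·6 = 20 | 5·0+5·3+5·1 = 20
R: 1·5+2·5 = 15 | 5·1+5·2+5·0 = 15
gcd(1,2,5,5,5) = 1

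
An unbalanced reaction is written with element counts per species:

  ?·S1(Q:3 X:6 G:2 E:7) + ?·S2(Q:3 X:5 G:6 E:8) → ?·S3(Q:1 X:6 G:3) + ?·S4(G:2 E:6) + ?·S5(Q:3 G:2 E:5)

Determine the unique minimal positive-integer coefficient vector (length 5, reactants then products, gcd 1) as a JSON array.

Q: 1·3+6·3 = 21 | 6·1+5·0+5·3 = 21
X: 1·6+6·5 = 36 | 6·6+5·0+5·0 = 36
G: 1·2+6·6 = 38 | 6·3+5·2+5·2 = 38
E: 1·7+6·8 = 55 | 6·0+5·6+5·5 = 55
gcd(1,6,6,5,5) = 1

Coefficients: [1, 6, 6, 5, 5]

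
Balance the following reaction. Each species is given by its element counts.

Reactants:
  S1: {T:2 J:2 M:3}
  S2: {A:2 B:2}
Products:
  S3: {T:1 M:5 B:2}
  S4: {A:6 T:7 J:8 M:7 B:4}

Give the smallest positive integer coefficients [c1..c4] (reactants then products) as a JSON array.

A: 4·0+3·2 = 6 | 1·0+1·6 = 6
T: 4·2+3·0 = 8 | 1·1+1·7 = 8
J: 4·2+3·0 = 8 | 1·0+1·8 = 8
M: 4·3+3·0 = 12 | 1·5+1·7 = 12
B: 4·0+3·2 = 6 | 1·2+1·4 = 6
gcd(4,3,1,1) = 1

Coefficients: [4, 3, 1, 1]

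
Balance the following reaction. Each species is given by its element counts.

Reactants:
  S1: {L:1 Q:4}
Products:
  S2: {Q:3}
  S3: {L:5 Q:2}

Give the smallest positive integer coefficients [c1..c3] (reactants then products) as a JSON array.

L: 5·1 = 5 | 6·0+1·5 = 5
Q: 5·4 = 20 | 6·3+1·2 = 20
gcd(5,6,1) = 1

Coefficients: [5, 6, 1]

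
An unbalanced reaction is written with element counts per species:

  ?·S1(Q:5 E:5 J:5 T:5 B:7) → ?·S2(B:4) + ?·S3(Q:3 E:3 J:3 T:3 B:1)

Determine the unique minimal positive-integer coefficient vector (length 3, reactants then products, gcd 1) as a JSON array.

Q: 3·5 = 15 | 4·0+5·3 = 15
E: 3·5 = 15 | 4·0+5·3 = 15
J: 3·5 = 15 | 4·0+5·3 = 15
T: 3·5 = 15 | 4·0+5·3 = 15
B: 3·7 = 21 | 4·4+5·1 = 21
gcd(3,4,5) = 1

Coefficients: [3, 4, 5]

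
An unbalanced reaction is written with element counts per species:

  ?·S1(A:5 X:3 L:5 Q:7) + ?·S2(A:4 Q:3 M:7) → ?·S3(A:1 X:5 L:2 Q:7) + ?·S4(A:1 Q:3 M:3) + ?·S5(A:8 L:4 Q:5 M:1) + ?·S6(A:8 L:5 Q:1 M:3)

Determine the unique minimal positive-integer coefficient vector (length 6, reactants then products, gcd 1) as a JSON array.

A: 5·5+4·4 = 41 | 3·1+6·1+1·8+3·8 = 41
X: 5·3+4·0 = 15 | 3·5+6·0+1·0+3·0 = 15
L: 5·5+4·0 = 25 | 3·2+6·0+1·4+3·5 = 25
Q: 5·7+4·3 = 47 | 3·7+6·3+1·5+3·1 = 47
M: 5·0+4·7 = 28 | 3·0+6·3+1·1+3·3 = 28
gcd(5,4,3,6,1,3) = 1

Coefficients: [5, 4, 3, 6, 1, 3]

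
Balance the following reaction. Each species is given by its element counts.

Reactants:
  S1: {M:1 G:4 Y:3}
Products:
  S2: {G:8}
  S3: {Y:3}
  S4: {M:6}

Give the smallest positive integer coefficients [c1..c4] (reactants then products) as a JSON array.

Coefficients: [6, 3, 6, 1]

M: 6·1 = 6 | 3·0+6·0+1·6 = 6
G: 6·4 = 24 | 3·8+6·0+1·0 = 24
Y: 6·3 = 18 | 3·0+6·3+1·0 = 18
gcd(6,3,6,1) = 1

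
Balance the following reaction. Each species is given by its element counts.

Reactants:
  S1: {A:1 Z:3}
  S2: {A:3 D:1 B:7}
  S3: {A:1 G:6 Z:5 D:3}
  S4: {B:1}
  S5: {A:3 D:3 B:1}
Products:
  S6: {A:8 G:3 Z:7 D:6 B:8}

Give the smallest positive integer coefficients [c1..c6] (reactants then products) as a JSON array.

A: 6·1+3·3+2·1+6·0+5·3 = 32 | 4·8 = 32
G: 6·0+3·0+2·6+6·0+5·0 = 12 | 4·3 = 12
Z: 6·3+3·0+2·5+6·0+5·0 = 28 | 4·7 = 28
D: 6·0+3·1+2·3+6·0+5·3 = 24 | 4·6 = 24
B: 6·0+3·7+2·0+6·1+5·1 = 32 | 4·8 = 32
gcd(6,3,2,6,5,4) = 1

Coefficients: [6, 3, 2, 6, 5, 4]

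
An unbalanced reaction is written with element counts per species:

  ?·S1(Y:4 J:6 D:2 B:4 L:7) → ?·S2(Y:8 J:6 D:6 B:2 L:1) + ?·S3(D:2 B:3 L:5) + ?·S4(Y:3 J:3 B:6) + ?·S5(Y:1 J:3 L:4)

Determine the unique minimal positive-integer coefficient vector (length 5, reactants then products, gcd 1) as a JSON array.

Y: 5·4 = 20 | 1·8+2·0+2·3+6·1 = 20
J: 5·6 = 30 | 1·6+2·0+2·3+6·3 = 30
D: 5·2 = 10 | 1·6+2·2+2·0+6·0 = 10
B: 5·4 = 20 | 1·2+2·3+2·6+6·0 = 20
L: 5·7 = 35 | 1·1+2·5+2·0+6·4 = 35
gcd(5,1,2,2,6) = 1

Coefficients: [5, 1, 2, 2, 6]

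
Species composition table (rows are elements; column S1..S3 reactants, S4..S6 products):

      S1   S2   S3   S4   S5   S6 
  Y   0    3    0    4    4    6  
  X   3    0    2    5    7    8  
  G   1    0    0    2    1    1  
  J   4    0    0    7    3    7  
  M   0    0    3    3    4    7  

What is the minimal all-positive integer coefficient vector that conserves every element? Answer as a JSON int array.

Coefficients: [5, 6, 6, 1, 2, 1]

Y: 5·0+6·3+6·0 = 18 | 1·4+2·4+1·6 = 18
X: 5·3+6·0+6·2 = 27 | 1·5+2·7+1·8 = 27
G: 5·1+6·0+6·0 = 5 | 1·2+2·1+1·1 = 5
J: 5·4+6·0+6·0 = 20 | 1·7+2·3+1·7 = 20
M: 5·0+6·0+6·3 = 18 | 1·3+2·4+1·7 = 18
gcd(5,6,6,1,2,1) = 1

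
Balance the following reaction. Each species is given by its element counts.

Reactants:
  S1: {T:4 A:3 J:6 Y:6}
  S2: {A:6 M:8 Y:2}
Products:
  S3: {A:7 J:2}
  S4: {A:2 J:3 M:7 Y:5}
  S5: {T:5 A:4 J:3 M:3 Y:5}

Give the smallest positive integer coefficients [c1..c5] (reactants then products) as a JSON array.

T: 5·4+5·0 = 20 | 3·0+4·0+4·5 = 20
A: 5·3+5·6 = 45 | 3·7+4·2+4·4 = 45
J: 5·6+5·0 = 30 | 3·2+4·3+4·3 = 30
M: 5·0+5·8 = 40 | 3·0+4·7+4·3 = 40
Y: 5·6+5·2 = 40 | 3·0+4·5+4·5 = 40
gcd(5,5,3,4,4) = 1

Coefficients: [5, 5, 3, 4, 4]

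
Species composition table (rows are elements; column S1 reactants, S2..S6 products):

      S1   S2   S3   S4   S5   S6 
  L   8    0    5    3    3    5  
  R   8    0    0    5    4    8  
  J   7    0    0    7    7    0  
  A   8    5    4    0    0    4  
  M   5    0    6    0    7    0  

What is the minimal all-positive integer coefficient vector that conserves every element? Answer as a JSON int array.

L: 5·8 = 40 | 4·0+3·5+4·3+1·3+2·5 = 40
R: 5·8 = 40 | 4·0+3·0+4·5+1·4+2·8 = 40
J: 5·7 = 35 | 4·0+3·0+4·7+1·7+2·0 = 35
A: 5·8 = 40 | 4·5+3·4+4·0+1·0+2·4 = 40
M: 5·5 = 25 | 4·0+3·6+4·0+1·7+2·0 = 25
gcd(5,4,3,4,1,2) = 1

Coefficients: [5, 4, 3, 4, 1, 2]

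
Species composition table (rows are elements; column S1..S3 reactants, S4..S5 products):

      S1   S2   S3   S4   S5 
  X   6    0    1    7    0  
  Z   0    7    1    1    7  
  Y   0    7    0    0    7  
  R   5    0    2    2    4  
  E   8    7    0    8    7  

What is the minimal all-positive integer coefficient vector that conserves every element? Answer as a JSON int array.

X: 4·6+5·0+4·1 = 28 | 4·7+5·0 = 28
Z: 4·0+5·7+4·1 = 39 | 4·1+5·7 = 39
Y: 4·0+5·7+4·0 = 35 | 4·0+5·7 = 35
R: 4·5+5·0+4·2 = 28 | 4·2+5·4 = 28
E: 4·8+5·7+4·0 = 67 | 4·8+5·7 = 67
gcd(4,5,4,4,5) = 1

Coefficients: [4, 5, 4, 4, 5]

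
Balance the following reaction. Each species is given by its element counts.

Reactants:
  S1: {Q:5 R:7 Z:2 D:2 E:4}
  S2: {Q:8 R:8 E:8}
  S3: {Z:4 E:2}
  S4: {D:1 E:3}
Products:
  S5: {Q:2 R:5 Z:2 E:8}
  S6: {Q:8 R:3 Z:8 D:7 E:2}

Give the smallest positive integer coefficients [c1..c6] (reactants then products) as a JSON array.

Q: 4·5+1·8+5·0+6·0 = 28 | 6·2+2·8 = 28
R: 4·7+1·8+5·0+6·0 = 36 | 6·5+2·3 = 36
Z: 4·2+1·0+5·4+6·0 = 28 | 6·2+2·8 = 28
D: 4·2+1·0+5·0+6·1 = 14 | 6·0+2·7 = 14
E: 4·4+1·8+5·2+6·3 = 52 | 6·8+2·2 = 52
gcd(4,1,5,6,6,2) = 1

Coefficients: [4, 1, 5, 6, 6, 2]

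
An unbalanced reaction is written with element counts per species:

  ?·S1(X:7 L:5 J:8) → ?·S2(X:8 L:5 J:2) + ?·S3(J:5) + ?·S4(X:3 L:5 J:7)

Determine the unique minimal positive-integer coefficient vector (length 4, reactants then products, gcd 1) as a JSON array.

Coefficients: [5, 4, 5, 1]

X: 5·7 = 35 | 4·8+5·0+1·3 = 35
L: 5·5 = 25 | 4·5+5·0+1·5 = 25
J: 5·8 = 40 | 4·2+5·5+1·7 = 40
gcd(5,4,5,1) = 1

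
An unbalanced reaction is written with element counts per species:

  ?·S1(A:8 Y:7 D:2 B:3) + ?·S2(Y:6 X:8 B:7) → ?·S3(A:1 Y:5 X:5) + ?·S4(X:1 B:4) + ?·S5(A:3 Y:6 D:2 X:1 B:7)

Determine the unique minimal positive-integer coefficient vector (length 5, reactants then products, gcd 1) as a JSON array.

Coefficients: [1, 4, 5, 6, 1]

A: 1·8+4·0 = 8 | 5·1+6·0+1·3 = 8
Y: 1·7+4·6 = 31 | 5·5+6·0+1·6 = 31
D: 1·2+4·0 = 2 | 5·0+6·0+1·2 = 2
X: 1·0+4·8 = 32 | 5·5+6·1+1·1 = 32
B: 1·3+4·7 = 31 | 5·0+6·4+1·7 = 31
gcd(1,4,5,6,1) = 1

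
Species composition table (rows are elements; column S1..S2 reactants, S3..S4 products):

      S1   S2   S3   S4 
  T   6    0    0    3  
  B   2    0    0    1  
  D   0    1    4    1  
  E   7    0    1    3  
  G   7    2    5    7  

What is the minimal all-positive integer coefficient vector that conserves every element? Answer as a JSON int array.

Coefficients: [1, 6, 1, 2]

T: 1·6+6·0 = 6 | 1·0+2·3 = 6
B: 1·2+6·0 = 2 | 1·0+2·1 = 2
D: 1·0+6·1 = 6 | 1·4+2·1 = 6
E: 1·7+6·0 = 7 | 1·1+2·3 = 7
G: 1·7+6·2 = 19 | 1·5+2·7 = 19
gcd(1,6,1,2) = 1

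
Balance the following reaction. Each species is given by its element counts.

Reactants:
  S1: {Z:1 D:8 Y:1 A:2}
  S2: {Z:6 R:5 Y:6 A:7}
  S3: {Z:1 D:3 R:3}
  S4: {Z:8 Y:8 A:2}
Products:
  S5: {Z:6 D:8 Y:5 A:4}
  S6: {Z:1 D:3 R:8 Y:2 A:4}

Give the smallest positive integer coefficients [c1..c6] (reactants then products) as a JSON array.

Z: 4·1+2·6+2·1+1·8 = 26 | 4·6+2·1 = 26
D: 4·8+2·0+2·3+1·0 = 38 | 4·8+2·3 = 38
R: 4·0+2·5+2·3+1·0 = 16 | 4·0+2·8 = 16
Y: 4·1+2·6+2·0+1·8 = 24 | 4·5+2·2 = 24
A: 4·2+2·7+2·0+1·2 = 24 | 4·4+2·4 = 24
gcd(4,2,2,1,4,2) = 1

Coefficients: [4, 2, 2, 1, 4, 2]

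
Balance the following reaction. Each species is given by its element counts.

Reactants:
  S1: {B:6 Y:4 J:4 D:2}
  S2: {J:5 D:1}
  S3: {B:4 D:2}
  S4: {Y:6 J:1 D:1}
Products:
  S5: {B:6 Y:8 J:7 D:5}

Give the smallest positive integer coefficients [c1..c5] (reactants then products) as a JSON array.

B: 1·6+5·0+6·4+6·0 = 30 | 5·6 = 30
Y: 1·4+5·0+6·0+6·6 = 40 | 5·8 = 40
J: 1·4+5·5+6·0+6·1 = 35 | 5·7 = 35
D: 1·2+5·1+6·2+6·1 = 25 | 5·5 = 25
gcd(1,5,6,6,5) = 1

Coefficients: [1, 5, 6, 6, 5]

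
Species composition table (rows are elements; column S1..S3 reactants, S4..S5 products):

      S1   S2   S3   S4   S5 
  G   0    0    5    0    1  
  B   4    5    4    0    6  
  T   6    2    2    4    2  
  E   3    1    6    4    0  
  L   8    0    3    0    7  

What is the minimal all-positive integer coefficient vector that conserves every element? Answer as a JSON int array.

G: 4·0+2·0+1·5 = 5 | 5·0+5·1 = 5
B: 4·4+2·5+1·4 = 30 | 5·0+5·6 = 30
T: 4·6+2·2+1·2 = 30 | 5·4+5·2 = 30
E: 4·3+2·1+1·6 = 20 | 5·4+5·0 = 20
L: 4·8+2·0+1·3 = 35 | 5·0+5·7 = 35
gcd(4,2,1,5,5) = 1

Coefficients: [4, 2, 1, 5, 5]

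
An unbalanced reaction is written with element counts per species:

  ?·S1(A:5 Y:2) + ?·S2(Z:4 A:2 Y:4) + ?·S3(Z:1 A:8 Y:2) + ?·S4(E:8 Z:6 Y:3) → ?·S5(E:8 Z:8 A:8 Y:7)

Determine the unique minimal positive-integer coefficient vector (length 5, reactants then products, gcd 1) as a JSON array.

E: 4·0+2·0+2·0+5·8 = 40 | 5·8 = 40
Z: 4·0+2·4+2·1+5·6 = 40 | 5·8 = 40
A: 4·5+2·2+2·8+5·0 = 40 | 5·8 = 40
Y: 4·2+2·4+2·2+5·3 = 35 | 5·7 = 35
gcd(4,2,2,5,5) = 1

Coefficients: [4, 2, 2, 5, 5]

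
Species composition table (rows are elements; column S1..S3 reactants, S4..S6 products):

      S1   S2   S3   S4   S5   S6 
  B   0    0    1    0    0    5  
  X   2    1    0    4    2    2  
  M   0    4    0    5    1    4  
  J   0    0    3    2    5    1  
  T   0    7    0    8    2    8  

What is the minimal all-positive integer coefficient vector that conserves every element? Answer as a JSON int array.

Coefficients: [5, 4, 5, 2, 2, 1]

B: 5·0+4·0+5·1 = 5 | 2·0+2·0+1·5 = 5
X: 5·2+4·1+5·0 = 14 | 2·4+2·2+1·2 = 14
M: 5·0+4·4+5·0 = 16 | 2·5+2·1+1·4 = 16
J: 5·0+4·0+5·3 = 15 | 2·2+2·5+1·1 = 15
T: 5·0+4·7+5·0 = 28 | 2·8+2·2+1·8 = 28
gcd(5,4,5,2,2,1) = 1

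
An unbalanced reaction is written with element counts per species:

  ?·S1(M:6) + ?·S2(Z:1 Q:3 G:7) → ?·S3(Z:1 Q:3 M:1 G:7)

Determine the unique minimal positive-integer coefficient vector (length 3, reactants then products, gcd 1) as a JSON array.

Z: 1·0+6·1 = 6 | 6·1 = 6
Q: 1·0+6·3 = 18 | 6·3 = 18
M: 1·6+6·0 = 6 | 6·1 = 6
G: 1·0+6·7 = 42 | 6·7 = 42
gcd(1,6,6) = 1

Coefficients: [1, 6, 6]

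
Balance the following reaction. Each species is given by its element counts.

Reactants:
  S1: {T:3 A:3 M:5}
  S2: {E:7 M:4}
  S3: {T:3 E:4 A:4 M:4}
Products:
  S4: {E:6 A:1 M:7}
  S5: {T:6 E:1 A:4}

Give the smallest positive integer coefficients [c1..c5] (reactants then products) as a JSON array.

Coefficients: [3, 4, 1, 5, 2]

T: 3·3+4·0+1·3 = 12 | 5·0+2·6 = 12
E: 3·0+4·7+1·4 = 32 | 5·6+2·1 = 32
A: 3·3+4·0+1·4 = 13 | 5·1+2·4 = 13
M: 3·5+4·4+1·4 = 35 | 5·7+2·0 = 35
gcd(3,4,1,5,2) = 1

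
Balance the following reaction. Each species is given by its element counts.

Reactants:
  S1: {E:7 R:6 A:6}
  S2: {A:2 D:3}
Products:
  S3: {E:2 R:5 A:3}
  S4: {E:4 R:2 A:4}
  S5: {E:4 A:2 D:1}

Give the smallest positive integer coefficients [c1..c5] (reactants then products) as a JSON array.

Coefficients: [4, 1, 4, 2, 3]

E: 4·7+1·0 = 28 | 4·2+2·4+3·4 = 28
R: 4·6+1·0 = 24 | 4·5+2·2+3·0 = 24
A: 4·6+1·2 = 26 | 4·3+2·4+3·2 = 26
D: 4·0+1·3 = 3 | 4·0+2·0+3·1 = 3
gcd(4,1,4,2,3) = 1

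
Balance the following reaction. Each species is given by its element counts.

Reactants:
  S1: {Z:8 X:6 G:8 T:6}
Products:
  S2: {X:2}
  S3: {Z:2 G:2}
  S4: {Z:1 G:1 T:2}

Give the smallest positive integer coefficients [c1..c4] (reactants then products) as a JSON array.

Coefficients: [2, 6, 5, 6]

Z: 2·8 = 16 | 6·0+5·2+6·1 = 16
X: 2·6 = 12 | 6·2+5·0+6·0 = 12
G: 2·8 = 16 | 6·0+5·2+6·1 = 16
T: 2·6 = 12 | 6·0+5·0+6·2 = 12
gcd(2,6,5,6) = 1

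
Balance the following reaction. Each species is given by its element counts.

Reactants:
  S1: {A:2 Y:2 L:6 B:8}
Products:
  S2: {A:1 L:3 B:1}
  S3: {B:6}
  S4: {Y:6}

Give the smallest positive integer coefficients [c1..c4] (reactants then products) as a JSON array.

A: 3·2 = 6 | 6·1+3·0+1·0 = 6
Y: 3·2 = 6 | 6·0+3·0+1·6 = 6
L: 3·6 = 18 | 6·3+3·0+1·0 = 18
B: 3·8 = 24 | 6·1+3·6+1·0 = 24
gcd(3,6,3,1) = 1

Coefficients: [3, 6, 3, 1]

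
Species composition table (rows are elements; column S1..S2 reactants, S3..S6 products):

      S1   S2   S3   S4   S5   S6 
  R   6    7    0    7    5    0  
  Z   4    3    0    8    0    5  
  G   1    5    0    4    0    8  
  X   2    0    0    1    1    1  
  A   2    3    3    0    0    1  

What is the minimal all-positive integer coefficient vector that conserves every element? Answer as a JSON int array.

R: 5·6+3·7 = 51 | 6·0+3·7+6·5+1·0 = 51
Z: 5·4+3·3 = 29 | 6·0+3·8+6·0+1·5 = 29
G: 5·1+3·5 = 20 | 6·0+3·4+6·0+1·8 = 20
X: 5·2+3·0 = 10 | 6·0+3·1+6·1+1·1 = 10
A: 5·2+3·3 = 19 | 6·3+3·0+6·0+1·1 = 19
gcd(5,3,6,3,6,1) = 1

Coefficients: [5, 3, 6, 3, 6, 1]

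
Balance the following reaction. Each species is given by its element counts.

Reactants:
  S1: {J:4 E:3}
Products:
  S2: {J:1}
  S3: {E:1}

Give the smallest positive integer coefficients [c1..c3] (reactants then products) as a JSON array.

J: 1·4 = 4 | 4·1+3·0 = 4
E: 1·3 = 3 | 4·0+3·1 = 3
gcd(1,4,3) = 1

Coefficients: [1, 4, 3]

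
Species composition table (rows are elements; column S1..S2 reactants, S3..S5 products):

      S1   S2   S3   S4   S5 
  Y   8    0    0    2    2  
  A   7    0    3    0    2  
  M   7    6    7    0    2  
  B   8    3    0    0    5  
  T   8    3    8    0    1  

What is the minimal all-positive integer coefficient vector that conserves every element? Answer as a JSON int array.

Coefficients: [3, 2, 3, 6, 6]

Y: 3·8+2·0 = 24 | 3·0+6·2+6·2 = 24
A: 3·7+2·0 = 21 | 3·3+6·0+6·2 = 21
M: 3·7+2·6 = 33 | 3·7+6·0+6·2 = 33
B: 3·8+2·3 = 30 | 3·0+6·0+6·5 = 30
T: 3·8+2·3 = 30 | 3·8+6·0+6·1 = 30
gcd(3,2,3,6,6) = 1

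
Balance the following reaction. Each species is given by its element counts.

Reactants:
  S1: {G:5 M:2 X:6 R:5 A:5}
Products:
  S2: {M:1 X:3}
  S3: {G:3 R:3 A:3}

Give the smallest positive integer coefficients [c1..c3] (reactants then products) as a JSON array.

G: 3·5 = 15 | 6·0+5·3 = 15
M: 3·2 = 6 | 6·1+5·0 = 6
X: 3·6 = 18 | 6·3+5·0 = 18
R: 3·5 = 15 | 6·0+5·3 = 15
A: 3·5 = 15 | 6·0+5·3 = 15
gcd(3,6,5) = 1

Coefficients: [3, 6, 5]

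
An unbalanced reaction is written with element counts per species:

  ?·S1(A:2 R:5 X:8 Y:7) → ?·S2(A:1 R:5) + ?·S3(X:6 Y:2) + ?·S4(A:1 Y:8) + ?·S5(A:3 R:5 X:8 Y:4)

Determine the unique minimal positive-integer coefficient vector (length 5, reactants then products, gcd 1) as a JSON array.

Coefficients: [4, 3, 4, 2, 1]

A: 4·2 = 8 | 3·1+4·0+2·1+1·3 = 8
R: 4·5 = 20 | 3·5+4·0+2·0+1·5 = 20
X: 4·8 = 32 | 3·0+4·6+2·0+1·8 = 32
Y: 4·7 = 28 | 3·0+4·2+2·8+1·4 = 28
gcd(4,3,4,2,1) = 1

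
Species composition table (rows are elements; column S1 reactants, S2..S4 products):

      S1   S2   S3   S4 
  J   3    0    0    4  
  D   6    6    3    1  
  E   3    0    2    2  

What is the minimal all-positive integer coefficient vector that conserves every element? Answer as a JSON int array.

J: 4·3 = 12 | 2·0+3·0+3·4 = 12
D: 4·6 = 24 | 2·6+3·3+3·1 = 24
E: 4·3 = 12 | 2·0+3·2+3·2 = 12
gcd(4,2,3,3) = 1

Coefficients: [4, 2, 3, 3]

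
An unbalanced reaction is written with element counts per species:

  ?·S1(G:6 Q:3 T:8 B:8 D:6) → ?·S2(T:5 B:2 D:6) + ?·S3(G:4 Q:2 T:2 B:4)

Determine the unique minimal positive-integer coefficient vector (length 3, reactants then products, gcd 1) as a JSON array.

Coefficients: [2, 2, 3]

G: 2·6 = 12 | 2·0+3·4 = 12
Q: 2·3 = 6 | 2·0+3·2 = 6
T: 2·8 = 16 | 2·5+3·2 = 16
B: 2·8 = 16 | 2·2+3·4 = 16
D: 2·6 = 12 | 2·6+3·0 = 12
gcd(2,2,3) = 1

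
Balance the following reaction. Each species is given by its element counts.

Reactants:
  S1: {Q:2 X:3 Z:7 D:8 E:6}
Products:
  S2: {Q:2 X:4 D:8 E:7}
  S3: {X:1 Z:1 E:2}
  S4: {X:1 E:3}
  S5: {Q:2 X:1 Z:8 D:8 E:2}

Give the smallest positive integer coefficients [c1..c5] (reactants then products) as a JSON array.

Coefficients: [4, 1, 4, 1, 3]

Q: 4·2 = 8 | 1·2+4·0+1·0+3·2 = 8
X: 4·3 = 12 | 1·4+4·1+1·1+3·1 = 12
Z: 4·7 = 28 | 1·0+4·1+1·0+3·8 = 28
D: 4·8 = 32 | 1·8+4·0+1·0+3·8 = 32
E: 4·6 = 24 | 1·7+4·2+1·3+3·2 = 24
gcd(4,1,4,1,3) = 1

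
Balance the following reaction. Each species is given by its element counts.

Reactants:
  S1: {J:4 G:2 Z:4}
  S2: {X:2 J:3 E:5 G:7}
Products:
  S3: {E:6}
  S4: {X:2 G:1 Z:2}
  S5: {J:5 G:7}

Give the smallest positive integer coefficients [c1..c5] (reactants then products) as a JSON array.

X: 3·0+6·2 = 12 | 5·0+6·2+6·0 = 12
J: 3·4+6·3 = 30 | 5·0+6·0+6·5 = 30
E: 3·0+6·5 = 30 | 5·6+6·0+6·0 = 30
G: 3·2+6·7 = 48 | 5·0+6·1+6·7 = 48
Z: 3·4+6·0 = 12 | 5·0+6·2+6·0 = 12
gcd(3,6,5,6,6) = 1

Coefficients: [3, 6, 5, 6, 6]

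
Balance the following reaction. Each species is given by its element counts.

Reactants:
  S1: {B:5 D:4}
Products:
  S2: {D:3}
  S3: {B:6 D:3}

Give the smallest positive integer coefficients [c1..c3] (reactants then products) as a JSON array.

B: 6·5 = 30 | 3·0+5·6 = 30
D: 6·4 = 24 | 3·3+5·3 = 24
gcd(6,3,5) = 1

Coefficients: [6, 3, 5]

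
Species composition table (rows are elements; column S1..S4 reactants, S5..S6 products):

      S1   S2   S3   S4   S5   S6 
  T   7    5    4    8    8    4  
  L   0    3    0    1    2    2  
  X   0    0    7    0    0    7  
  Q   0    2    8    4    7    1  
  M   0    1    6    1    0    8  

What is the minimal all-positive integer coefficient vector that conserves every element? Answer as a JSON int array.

Coefficients: [1, 5, 3, 1, 5, 3]

T: 1·7+5·5+3·4+1·8 = 52 | 5·8+3·4 = 52
L: 1·0+5·3+3·0+1·1 = 16 | 5·2+3·2 = 16
X: 1·0+5·0+3·7+1·0 = 21 | 5·0+3·7 = 21
Q: 1·0+5·2+3·8+1·4 = 38 | 5·7+3·1 = 38
M: 1·0+5·1+3·6+1·1 = 24 | 5·0+3·8 = 24
gcd(1,5,3,1,5,3) = 1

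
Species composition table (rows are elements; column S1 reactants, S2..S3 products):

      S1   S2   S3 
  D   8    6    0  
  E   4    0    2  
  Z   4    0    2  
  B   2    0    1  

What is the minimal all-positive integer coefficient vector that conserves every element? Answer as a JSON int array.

Coefficients: [3, 4, 6]

D: 3·8 = 24 | 4·6+6·0 = 24
E: 3·4 = 12 | 4·0+6·2 = 12
Z: 3·4 = 12 | 4·0+6·2 = 12
B: 3·2 = 6 | 4·0+6·1 = 6
gcd(3,4,6) = 1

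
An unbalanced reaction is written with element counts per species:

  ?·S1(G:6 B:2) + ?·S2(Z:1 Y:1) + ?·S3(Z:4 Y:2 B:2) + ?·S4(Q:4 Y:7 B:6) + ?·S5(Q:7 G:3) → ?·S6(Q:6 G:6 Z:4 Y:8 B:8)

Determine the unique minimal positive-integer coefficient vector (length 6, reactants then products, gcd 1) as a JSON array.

Coefficients: [4, 4, 4, 4, 2, 5]

Q: 4·0+4·0+4·0+4·4+2·7 = 30 | 5·6 = 30
G: 4·6+4·0+4·0+4·0+2·3 = 30 | 5·6 = 30
Z: 4·0+4·1+4·4+4·0+2·0 = 20 | 5·4 = 20
Y: 4·0+4·1+4·2+4·7+2·0 = 40 | 5·8 = 40
B: 4·2+4·0+4·2+4·6+2·0 = 40 | 5·8 = 40
gcd(4,4,4,4,2,5) = 1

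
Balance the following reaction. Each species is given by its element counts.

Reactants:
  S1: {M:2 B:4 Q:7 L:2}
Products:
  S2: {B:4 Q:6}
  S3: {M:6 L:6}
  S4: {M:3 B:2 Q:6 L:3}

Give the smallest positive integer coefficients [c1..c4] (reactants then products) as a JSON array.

Coefficients: [6, 5, 1, 2]

M: 6·2 = 12 | 5·0+1·6+2·3 = 12
B: 6·4 = 24 | 5·4+1·0+2·2 = 24
Q: 6·7 = 42 | 5·6+1·0+2·6 = 42
L: 6·2 = 12 | 5·0+1·6+2·3 = 12
gcd(6,5,1,2) = 1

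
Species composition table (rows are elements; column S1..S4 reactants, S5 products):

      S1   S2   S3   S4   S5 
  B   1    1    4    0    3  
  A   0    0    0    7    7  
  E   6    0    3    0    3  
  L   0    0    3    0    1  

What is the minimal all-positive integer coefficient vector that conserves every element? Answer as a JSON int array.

Coefficients: [1, 4, 1, 3, 3]

B: 1·1+4·1+1·4+3·0 = 9 | 3·3 = 9
A: 1·0+4·0+1·0+3·7 = 21 | 3·7 = 21
E: 1·6+4·0+1·3+3·0 = 9 | 3·3 = 9
L: 1·0+4·0+1·3+3·0 = 3 | 3·1 = 3
gcd(1,4,1,3,3) = 1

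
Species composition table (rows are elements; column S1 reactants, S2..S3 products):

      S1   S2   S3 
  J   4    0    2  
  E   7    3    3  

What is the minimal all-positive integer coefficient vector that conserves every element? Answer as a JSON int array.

J: 3·4 = 12 | 1·0+6·2 = 12
E: 3·7 = 21 | 1·3+6·3 = 21
gcd(3,1,6) = 1

Coefficients: [3, 1, 6]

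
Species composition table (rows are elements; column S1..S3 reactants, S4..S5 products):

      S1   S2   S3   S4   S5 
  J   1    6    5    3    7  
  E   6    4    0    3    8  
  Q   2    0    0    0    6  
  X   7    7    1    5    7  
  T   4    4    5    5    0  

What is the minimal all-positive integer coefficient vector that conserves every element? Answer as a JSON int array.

J: 3·1+2·6+2·5 = 25 | 6·3+1·7 = 25
E: 3·6+2·4+2·0 = 26 | 6·3+1·8 = 26
Q: 3·2+2·0+2·0 = 6 | 6·0+1·6 = 6
X: 3·7+2·7+2·1 = 37 | 6·5+1·7 = 37
T: 3·4+2·4+2·5 = 30 | 6·5+1·0 = 30
gcd(3,2,2,6,1) = 1

Coefficients: [3, 2, 2, 6, 1]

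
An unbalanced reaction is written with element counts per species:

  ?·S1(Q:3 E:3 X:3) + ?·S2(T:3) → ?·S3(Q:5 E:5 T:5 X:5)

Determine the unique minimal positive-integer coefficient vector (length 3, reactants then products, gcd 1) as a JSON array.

Coefficients: [5, 5, 3]

Q: 5·3+5·0 = 15 | 3·5 = 15
E: 5·3+5·0 = 15 | 3·5 = 15
T: 5·0+5·3 = 15 | 3·5 = 15
X: 5·3+5·0 = 15 | 3·5 = 15
gcd(5,5,3) = 1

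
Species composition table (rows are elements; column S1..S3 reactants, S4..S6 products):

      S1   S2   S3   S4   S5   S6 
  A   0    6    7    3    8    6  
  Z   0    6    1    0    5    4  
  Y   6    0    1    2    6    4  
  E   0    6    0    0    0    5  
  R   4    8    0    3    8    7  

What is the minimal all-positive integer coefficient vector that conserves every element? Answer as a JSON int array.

A: 6·0+5·6+4·7 = 58 | 2·3+2·8+6·6 = 58
Z: 6·0+5·6+4·1 = 34 | 2·0+2·5+6·4 = 34
Y: 6·6+5·0+4·1 = 40 | 2·2+2·6+6·4 = 40
E: 6·0+5·6+4·0 = 30 | 2·0+2·0+6·5 = 30
R: 6·4+5·8+4·0 = 64 | 2·3+2·8+6·7 = 64
gcd(6,5,4,2,2,6) = 1

Coefficients: [6, 5, 4, 2, 2, 6]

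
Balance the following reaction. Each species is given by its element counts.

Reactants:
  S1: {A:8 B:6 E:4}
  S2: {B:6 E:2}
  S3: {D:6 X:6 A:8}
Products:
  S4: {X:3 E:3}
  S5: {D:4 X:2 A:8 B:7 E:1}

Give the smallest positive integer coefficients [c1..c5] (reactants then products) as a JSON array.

D: 2·0+5·0+4·6 = 24 | 4·0+6·4 = 24
X: 2·0+5·0+4·6 = 24 | 4·3+6·2 = 24
A: 2·8+5·0+4·8 = 48 | 4·0+6·8 = 48
B: 2·6+5·6+4·0 = 42 | 4·0+6·7 = 42
E: 2·4+5·2+4·0 = 18 | 4·3+6·1 = 18
gcd(2,5,4,4,6) = 1

Coefficients: [2, 5, 4, 4, 6]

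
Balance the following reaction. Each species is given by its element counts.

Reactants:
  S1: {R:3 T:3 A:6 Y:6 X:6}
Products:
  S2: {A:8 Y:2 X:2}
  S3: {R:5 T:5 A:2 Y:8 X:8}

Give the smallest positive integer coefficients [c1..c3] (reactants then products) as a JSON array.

R: 5·3 = 15 | 3·0+3·5 = 15
T: 5·3 = 15 | 3·0+3·5 = 15
A: 5·6 = 30 | 3·8+3·2 = 30
Y: 5·6 = 30 | 3·2+3·8 = 30
X: 5·6 = 30 | 3·2+3·8 = 30
gcd(5,3,3) = 1

Coefficients: [5, 3, 3]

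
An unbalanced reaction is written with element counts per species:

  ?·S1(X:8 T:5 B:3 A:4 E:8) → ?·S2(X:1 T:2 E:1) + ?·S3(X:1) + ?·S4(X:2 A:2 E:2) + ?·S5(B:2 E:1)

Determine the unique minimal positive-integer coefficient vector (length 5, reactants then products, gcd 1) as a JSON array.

X: 2·8 = 16 | 5·1+3·1+4·2+3·0 = 16
T: 2·5 = 10 | 5·2+3·0+4·0+3·0 = 10
B: 2·3 = 6 | 5·0+3·0+4·0+3·2 = 6
A: 2·4 = 8 | 5·0+3·0+4·2+3·0 = 8
E: 2·8 = 16 | 5·1+3·0+4·2+3·1 = 16
gcd(2,5,3,4,3) = 1

Coefficients: [2, 5, 3, 4, 3]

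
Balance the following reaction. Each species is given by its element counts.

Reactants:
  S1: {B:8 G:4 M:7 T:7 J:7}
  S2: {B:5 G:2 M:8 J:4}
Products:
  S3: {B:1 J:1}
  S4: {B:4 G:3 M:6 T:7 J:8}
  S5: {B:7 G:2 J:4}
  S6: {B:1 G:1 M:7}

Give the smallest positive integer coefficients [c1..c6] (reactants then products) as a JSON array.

B: 2·8+5·5 = 41 | 6·1+2·4+3·7+6·1 = 41
G: 2·4+5·2 = 18 | 6·0+2·3+3·2+6·1 = 18
M: 2·7+5·8 = 54 | 6·0+2·6+3·0+6·7 = 54
T: 2·7+5·0 = 14 | 6·0+2·7+3·0+6·0 = 14
J: 2·7+5·4 = 34 | 6·1+2·8+3·4+6·0 = 34
gcd(2,5,6,2,3,6) = 1

Coefficients: [2, 5, 6, 2, 3, 6]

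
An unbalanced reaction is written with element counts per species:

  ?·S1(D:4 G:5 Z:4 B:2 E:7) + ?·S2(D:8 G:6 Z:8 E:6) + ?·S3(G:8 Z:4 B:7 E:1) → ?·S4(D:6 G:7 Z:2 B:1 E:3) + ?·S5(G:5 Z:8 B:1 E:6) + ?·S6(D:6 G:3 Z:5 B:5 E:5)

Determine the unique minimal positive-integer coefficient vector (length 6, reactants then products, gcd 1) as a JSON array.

D: 5·4+5·8+3·0 = 60 | 6·6+5·0+4·6 = 60
G: 5·5+5·6+3·8 = 79 | 6·7+5·5+4·3 = 79
Z: 5·4+5·8+3·4 = 72 | 6·2+5·8+4·5 = 72
B: 5·2+5·0+3·7 = 31 | 6·1+5·1+4·5 = 31
E: 5·7+5·6+3·1 = 68 | 6·3+5·6+4·5 = 68
gcd(5,5,3,6,5,4) = 1

Coefficients: [5, 5, 3, 6, 5, 4]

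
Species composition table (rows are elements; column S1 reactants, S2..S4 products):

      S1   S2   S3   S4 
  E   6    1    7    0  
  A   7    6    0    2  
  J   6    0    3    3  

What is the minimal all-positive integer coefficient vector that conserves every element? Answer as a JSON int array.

E: 4·6 = 24 | 3·1+3·7+5·0 = 24
A: 4·7 = 28 | 3·6+3·0+5·2 = 28
J: 4·6 = 24 | 3·0+3·3+5·3 = 24
gcd(4,3,3,5) = 1

Coefficients: [4, 3, 3, 5]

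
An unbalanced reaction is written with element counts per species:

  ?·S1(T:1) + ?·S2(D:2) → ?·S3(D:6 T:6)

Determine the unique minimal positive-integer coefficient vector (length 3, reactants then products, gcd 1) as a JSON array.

Coefficients: [6, 3, 1]

D: 6·0+3·2 = 6 | 1·6 = 6
T: 6·1+3·0 = 6 | 1·6 = 6
gcd(6,3,1) = 1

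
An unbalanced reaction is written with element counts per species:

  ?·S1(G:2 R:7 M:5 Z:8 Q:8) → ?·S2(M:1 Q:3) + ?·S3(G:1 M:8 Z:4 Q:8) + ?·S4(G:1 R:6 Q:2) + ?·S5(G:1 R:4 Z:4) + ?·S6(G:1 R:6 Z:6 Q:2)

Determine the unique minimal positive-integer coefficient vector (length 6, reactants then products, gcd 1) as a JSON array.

G: 6·2 = 12 | 6·0+3·1+1·1+6·1+2·1 = 12
R: 6·7 = 42 | 6·0+3·0+1·6+6·4+2·6 = 42
M: 6·5 = 30 | 6·1+3·8+1·0+6·0+2·0 = 30
Z: 6·8 = 48 | 6·0+3·4+1·0+6·4+2·6 = 48
Q: 6·8 = 48 | 6·3+3·8+1·2+6·0+2·2 = 48
gcd(6,6,3,1,6,2) = 1

Coefficients: [6, 6, 3, 1, 6, 2]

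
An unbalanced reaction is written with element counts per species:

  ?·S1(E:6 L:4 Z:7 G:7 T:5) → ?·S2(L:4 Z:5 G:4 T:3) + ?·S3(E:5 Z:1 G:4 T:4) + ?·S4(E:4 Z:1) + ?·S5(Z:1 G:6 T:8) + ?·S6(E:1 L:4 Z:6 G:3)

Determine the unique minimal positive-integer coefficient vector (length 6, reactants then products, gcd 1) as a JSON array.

Coefficients: [6, 2, 4, 3, 1, 4]

E: 6·6 = 36 | 2·0+4·5+3·4+1·0+4·1 = 36
L: 6·4 = 24 | 2·4+4·0+3·0+1·0+4·4 = 24
Z: 6·7 = 42 | 2·5+4·1+3·1+1·1+4·6 = 42
G: 6·7 = 42 | 2·4+4·4+3·0+1·6+4·3 = 42
T: 6·5 = 30 | 2·3+4·4+3·0+1·8+4·0 = 30
gcd(6,2,4,3,1,4) = 1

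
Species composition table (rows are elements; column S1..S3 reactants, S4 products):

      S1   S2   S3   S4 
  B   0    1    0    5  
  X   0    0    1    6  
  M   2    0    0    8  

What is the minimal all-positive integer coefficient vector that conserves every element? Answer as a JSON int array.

Coefficients: [4, 5, 6, 1]

B: 4·0+5·1+6·0 = 5 | 1·5 = 5
X: 4·0+5·0+6·1 = 6 | 1·6 = 6
M: 4·2+5·0+6·0 = 8 | 1·8 = 8
gcd(4,5,6,1) = 1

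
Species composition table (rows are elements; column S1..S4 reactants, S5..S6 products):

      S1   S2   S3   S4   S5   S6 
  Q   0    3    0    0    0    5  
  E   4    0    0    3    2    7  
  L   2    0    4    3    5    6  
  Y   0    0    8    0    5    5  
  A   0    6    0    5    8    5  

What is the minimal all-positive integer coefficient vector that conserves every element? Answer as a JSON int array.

Coefficients: [4, 5, 5, 5, 5, 3]

Q: 4·0+5·3+5·0+5·0 = 15 | 5·0+3·5 = 15
E: 4·4+5·0+5·0+5·3 = 31 | 5·2+3·7 = 31
L: 4·2+5·0+5·4+5·3 = 43 | 5·5+3·6 = 43
Y: 4·0+5·0+5·8+5·0 = 40 | 5·5+3·5 = 40
A: 4·0+5·6+5·0+5·5 = 55 | 5·8+3·5 = 55
gcd(4,5,5,5,5,3) = 1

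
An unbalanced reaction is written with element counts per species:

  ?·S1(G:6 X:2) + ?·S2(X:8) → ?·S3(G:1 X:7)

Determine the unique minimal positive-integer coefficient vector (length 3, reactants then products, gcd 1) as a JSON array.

G: 1·6+5·0 = 6 | 6·1 = 6
X: 1·2+5·8 = 42 | 6·7 = 42
gcd(1,5,6) = 1

Coefficients: [1, 5, 6]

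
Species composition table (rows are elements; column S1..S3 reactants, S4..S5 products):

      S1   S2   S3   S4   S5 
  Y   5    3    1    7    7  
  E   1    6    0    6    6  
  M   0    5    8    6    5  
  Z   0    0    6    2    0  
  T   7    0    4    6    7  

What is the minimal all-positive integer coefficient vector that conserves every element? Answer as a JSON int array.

Coefficients: [6, 6, 1, 3, 4]

Y: 6·5+6·3+1·1 = 49 | 3·7+4·7 = 49
E: 6·1+6·6+1·0 = 42 | 3·6+4·6 = 42
M: 6·0+6·5+1·8 = 38 | 3·6+4·5 = 38
Z: 6·0+6·0+1·6 = 6 | 3·2+4·0 = 6
T: 6·7+6·0+1·4 = 46 | 3·6+4·7 = 46
gcd(6,6,1,3,4) = 1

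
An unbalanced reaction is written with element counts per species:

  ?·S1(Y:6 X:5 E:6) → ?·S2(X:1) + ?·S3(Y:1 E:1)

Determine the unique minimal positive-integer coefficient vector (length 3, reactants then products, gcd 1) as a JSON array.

Y: 1·6 = 6 | 5·0+6·1 = 6
X: 1·5 = 5 | 5·1+6·0 = 5
E: 1·6 = 6 | 5·0+6·1 = 6
gcd(1,5,6) = 1

Coefficients: [1, 5, 6]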